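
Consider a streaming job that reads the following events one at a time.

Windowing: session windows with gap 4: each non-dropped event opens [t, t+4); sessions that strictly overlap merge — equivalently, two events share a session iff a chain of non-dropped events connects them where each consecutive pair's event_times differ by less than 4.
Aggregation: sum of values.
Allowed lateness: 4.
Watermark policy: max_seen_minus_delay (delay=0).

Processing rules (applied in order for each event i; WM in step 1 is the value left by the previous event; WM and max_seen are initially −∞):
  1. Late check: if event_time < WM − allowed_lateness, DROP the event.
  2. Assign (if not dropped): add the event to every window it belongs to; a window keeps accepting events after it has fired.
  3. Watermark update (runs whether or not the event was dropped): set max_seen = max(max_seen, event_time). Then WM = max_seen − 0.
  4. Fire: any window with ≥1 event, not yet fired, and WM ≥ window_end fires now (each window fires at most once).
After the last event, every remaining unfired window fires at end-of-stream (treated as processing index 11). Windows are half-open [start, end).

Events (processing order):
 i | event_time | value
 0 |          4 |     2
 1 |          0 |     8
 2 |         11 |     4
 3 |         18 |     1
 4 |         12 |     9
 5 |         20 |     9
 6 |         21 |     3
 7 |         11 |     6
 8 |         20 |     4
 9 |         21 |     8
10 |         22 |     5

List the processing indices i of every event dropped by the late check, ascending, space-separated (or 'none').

i=0 t=4 v=2: → [4,8); WM=4
i=1 t=0 v=8: → [0,4); WM=4
i=2 t=11 v=4: → [11,15); WM=11
i=3 t=18 v=1: → [18,22); WM=18
i=4 t=12 v=9: DROP (t<18-4); WM=18
i=5 t=20 v=9: → [18,24); WM=20
i=6 t=21 v=3: → [18,25); WM=21
i=7 t=11 v=6: DROP (t<21-4); WM=21
i=8 t=20 v=4: → [18,25); WM=21
i=9 t=21 v=8: → [18,25); WM=21
i=10 t=22 v=5: → [18,26); WM=22

4 7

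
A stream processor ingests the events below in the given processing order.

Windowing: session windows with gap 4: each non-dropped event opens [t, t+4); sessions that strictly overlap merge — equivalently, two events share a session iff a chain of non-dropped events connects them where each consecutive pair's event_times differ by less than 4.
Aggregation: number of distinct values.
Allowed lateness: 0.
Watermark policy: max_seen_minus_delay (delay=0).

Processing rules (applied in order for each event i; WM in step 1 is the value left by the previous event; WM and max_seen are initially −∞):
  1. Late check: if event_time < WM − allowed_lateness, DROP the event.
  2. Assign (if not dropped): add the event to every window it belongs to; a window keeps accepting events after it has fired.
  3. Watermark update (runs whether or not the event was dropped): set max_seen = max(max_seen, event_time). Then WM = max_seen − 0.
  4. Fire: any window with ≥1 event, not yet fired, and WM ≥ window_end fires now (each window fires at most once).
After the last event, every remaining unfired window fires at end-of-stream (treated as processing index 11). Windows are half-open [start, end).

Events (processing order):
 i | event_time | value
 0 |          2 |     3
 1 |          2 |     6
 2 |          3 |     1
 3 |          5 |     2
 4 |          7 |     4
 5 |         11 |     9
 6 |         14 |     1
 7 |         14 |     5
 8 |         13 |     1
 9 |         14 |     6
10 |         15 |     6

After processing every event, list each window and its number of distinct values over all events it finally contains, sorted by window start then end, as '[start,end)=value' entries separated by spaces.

[2,11)=5 [11,19)=4

i=0 t=2 v=3: → [2,6); WM=2
i=1 t=2 v=6: → [2,6); WM=2
i=2 t=3 v=1: → [2,7); WM=3
i=3 t=5 v=2: → [2,9); WM=5
i=4 t=7 v=4: → [2,11); WM=7
i=5 t=11 v=9: → [11,15); WM=11
i=6 t=14 v=1: → [11,18); WM=14
i=7 t=14 v=5: → [11,18); WM=14
i=8 t=13 v=1: DROP (t<14-0); WM=14
i=9 t=14 v=6: → [11,18); WM=14
i=10 t=15 v=6: → [11,19); WM=15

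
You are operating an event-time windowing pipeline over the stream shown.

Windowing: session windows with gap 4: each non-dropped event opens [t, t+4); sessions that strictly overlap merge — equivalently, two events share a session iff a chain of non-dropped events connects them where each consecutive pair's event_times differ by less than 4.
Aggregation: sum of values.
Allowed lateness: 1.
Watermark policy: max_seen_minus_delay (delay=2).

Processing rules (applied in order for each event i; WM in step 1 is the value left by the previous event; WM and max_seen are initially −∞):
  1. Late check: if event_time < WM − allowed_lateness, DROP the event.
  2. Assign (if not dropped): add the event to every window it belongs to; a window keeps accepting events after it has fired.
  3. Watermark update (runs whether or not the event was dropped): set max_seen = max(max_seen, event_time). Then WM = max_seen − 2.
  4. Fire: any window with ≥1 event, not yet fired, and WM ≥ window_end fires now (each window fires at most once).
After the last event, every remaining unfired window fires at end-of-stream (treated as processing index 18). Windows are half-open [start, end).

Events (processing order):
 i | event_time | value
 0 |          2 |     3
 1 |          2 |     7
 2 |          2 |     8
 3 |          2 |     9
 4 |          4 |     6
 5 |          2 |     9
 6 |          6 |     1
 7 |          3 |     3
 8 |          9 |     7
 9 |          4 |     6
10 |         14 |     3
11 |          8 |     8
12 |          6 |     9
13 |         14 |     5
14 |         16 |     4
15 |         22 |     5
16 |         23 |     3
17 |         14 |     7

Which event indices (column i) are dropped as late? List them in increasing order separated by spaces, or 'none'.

i=0 t=2 v=3: → [2,6); WM=0
i=1 t=2 v=7: → [2,6); WM=0
i=2 t=2 v=8: → [2,6); WM=0
i=3 t=2 v=9: → [2,6); WM=0
i=4 t=4 v=6: → [2,8); WM=2
i=5 t=2 v=9: → [2,8); WM=2
i=6 t=6 v=1: → [2,10); WM=4
i=7 t=3 v=3: → [2,10); WM=4
i=8 t=9 v=7: → [2,13); WM=7
i=9 t=4 v=6: DROP (t<7-1); WM=7
i=10 t=14 v=3: → [14,18); WM=12
i=11 t=8 v=8: DROP (t<12-1); WM=12
i=12 t=6 v=9: DROP (t<12-1); WM=12
i=13 t=14 v=5: → [14,18); WM=12
i=14 t=16 v=4: → [14,20); WM=14
i=15 t=22 v=5: → [22,26); WM=20
i=16 t=23 v=3: → [22,27); WM=21
i=17 t=14 v=7: DROP (t<21-1); WM=21

9 11 12 17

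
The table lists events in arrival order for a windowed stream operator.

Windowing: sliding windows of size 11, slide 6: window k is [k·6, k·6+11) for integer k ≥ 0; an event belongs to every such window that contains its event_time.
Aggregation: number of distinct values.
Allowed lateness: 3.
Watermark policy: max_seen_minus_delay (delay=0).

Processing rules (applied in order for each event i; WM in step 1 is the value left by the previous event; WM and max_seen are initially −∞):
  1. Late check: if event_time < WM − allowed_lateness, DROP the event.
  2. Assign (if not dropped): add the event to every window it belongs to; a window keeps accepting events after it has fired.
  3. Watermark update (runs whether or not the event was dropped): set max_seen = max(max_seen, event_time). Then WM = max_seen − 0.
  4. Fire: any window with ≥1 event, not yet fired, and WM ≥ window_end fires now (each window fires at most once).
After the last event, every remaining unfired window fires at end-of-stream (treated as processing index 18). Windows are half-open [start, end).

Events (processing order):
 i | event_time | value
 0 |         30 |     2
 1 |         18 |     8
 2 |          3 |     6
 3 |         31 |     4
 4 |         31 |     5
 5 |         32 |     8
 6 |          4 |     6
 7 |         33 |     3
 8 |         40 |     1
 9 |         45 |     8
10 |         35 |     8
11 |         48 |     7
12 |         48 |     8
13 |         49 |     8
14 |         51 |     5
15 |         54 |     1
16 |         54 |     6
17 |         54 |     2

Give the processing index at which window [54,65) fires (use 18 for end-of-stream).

18

i=0 t=30 v=2: → [30,41),[24,35); WM=30
i=1 t=18 v=8: DROP (t<30-3); WM=30
i=2 t=3 v=6: DROP (t<30-3); WM=30
i=3 t=31 v=4: → [30,41),[24,35); WM=31
i=4 t=31 v=5: → [30,41),[24,35); WM=31
i=5 t=32 v=8: → [30,41),[24,35); WM=32
i=6 t=4 v=6: DROP (t<32-3); WM=32
i=7 t=33 v=3: → [30,41),[24,35); WM=33
i=8 t=40 v=1: → [36,47),[30,41); WM=40; [24,35) fires=5
i=9 t=45 v=8: → [42,53),[36,47); WM=45; [30,41) fires=6
i=10 t=35 v=8: DROP (t<45-3); WM=45
i=11 t=48 v=7: → [48,59),[42,53); WM=48; [36,47) fires=2
i=12 t=48 v=8: → [48,59),[42,53); WM=48
i=13 t=49 v=8: → [48,59),[42,53); WM=49
i=14 t=51 v=5: → [48,59),[42,53); WM=51
i=15 t=54 v=1: → [54,65),[48,59); WM=54; [42,53) fires=3
i=16 t=54 v=6: → [54,65),[48,59); WM=54
i=17 t=54 v=2: → [54,65),[48,59); WM=54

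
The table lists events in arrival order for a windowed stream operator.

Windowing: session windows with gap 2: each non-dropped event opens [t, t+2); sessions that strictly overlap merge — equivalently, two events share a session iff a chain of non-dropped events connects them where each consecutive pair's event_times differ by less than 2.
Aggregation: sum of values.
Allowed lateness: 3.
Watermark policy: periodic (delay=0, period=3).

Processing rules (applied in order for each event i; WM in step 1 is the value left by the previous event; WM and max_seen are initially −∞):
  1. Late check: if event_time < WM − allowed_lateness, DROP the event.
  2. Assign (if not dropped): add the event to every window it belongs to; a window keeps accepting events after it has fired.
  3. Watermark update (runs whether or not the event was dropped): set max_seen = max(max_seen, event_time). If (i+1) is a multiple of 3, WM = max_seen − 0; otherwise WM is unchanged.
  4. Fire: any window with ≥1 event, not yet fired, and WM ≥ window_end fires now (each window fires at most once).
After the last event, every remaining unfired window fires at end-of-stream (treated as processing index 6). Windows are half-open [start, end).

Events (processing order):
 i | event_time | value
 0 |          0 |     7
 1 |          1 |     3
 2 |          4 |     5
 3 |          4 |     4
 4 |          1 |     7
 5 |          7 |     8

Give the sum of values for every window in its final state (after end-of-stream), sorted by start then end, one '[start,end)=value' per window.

[0,3)=17 [4,6)=9 [7,9)=8

i=0 t=0 v=7: → [0,2); WM=−∞
i=1 t=1 v=3: → [0,3); WM=−∞
i=2 t=4 v=5: → [4,6); WM=4
i=3 t=4 v=4: → [4,6); WM=4
i=4 t=1 v=7: → [0,3); WM=4
i=5 t=7 v=8: → [7,9); WM=7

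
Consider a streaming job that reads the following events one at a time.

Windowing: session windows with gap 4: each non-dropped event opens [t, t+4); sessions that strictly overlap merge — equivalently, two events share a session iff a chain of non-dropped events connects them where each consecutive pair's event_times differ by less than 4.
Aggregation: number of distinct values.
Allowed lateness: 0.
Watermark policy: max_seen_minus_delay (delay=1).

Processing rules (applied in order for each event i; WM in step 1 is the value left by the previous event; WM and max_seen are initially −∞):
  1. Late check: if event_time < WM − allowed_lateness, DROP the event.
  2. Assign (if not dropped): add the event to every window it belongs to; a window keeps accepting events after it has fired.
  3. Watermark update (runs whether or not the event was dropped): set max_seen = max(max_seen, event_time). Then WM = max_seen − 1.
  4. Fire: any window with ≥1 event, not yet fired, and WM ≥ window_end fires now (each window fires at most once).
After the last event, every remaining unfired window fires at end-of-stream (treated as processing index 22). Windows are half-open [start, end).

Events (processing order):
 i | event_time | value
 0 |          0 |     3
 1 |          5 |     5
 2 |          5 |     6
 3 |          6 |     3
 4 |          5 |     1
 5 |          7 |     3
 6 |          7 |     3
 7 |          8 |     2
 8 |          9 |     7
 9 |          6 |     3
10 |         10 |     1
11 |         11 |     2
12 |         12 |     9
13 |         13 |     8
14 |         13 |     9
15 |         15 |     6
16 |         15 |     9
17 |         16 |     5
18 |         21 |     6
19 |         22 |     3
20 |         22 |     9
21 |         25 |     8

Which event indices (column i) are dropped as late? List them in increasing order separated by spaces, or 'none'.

i=0 t=0 v=3: → [0,4); WM=-1
i=1 t=5 v=5: → [5,9); WM=4
i=2 t=5 v=6: → [5,9); WM=4
i=3 t=6 v=3: → [5,10); WM=5
i=4 t=5 v=1: → [5,10); WM=5
i=5 t=7 v=3: → [5,11); WM=6
i=6 t=7 v=3: → [5,11); WM=6
i=7 t=8 v=2: → [5,12); WM=7
i=8 t=9 v=7: → [5,13); WM=8
i=9 t=6 v=3: DROP (t<8-0); WM=8
i=10 t=10 v=1: → [5,14); WM=9
i=11 t=11 v=2: → [5,15); WM=10
i=12 t=12 v=9: → [5,16); WM=11
i=13 t=13 v=8: → [5,17); WM=12
i=14 t=13 v=9: → [5,17); WM=12
i=15 t=15 v=6: → [5,19); WM=14
i=16 t=15 v=9: → [5,19); WM=14
i=17 t=16 v=5: → [5,20); WM=15
i=18 t=21 v=6: → [21,25); WM=20
i=19 t=22 v=3: → [21,26); WM=21
i=20 t=22 v=9: → [21,26); WM=21
i=21 t=25 v=8: → [21,29); WM=24

9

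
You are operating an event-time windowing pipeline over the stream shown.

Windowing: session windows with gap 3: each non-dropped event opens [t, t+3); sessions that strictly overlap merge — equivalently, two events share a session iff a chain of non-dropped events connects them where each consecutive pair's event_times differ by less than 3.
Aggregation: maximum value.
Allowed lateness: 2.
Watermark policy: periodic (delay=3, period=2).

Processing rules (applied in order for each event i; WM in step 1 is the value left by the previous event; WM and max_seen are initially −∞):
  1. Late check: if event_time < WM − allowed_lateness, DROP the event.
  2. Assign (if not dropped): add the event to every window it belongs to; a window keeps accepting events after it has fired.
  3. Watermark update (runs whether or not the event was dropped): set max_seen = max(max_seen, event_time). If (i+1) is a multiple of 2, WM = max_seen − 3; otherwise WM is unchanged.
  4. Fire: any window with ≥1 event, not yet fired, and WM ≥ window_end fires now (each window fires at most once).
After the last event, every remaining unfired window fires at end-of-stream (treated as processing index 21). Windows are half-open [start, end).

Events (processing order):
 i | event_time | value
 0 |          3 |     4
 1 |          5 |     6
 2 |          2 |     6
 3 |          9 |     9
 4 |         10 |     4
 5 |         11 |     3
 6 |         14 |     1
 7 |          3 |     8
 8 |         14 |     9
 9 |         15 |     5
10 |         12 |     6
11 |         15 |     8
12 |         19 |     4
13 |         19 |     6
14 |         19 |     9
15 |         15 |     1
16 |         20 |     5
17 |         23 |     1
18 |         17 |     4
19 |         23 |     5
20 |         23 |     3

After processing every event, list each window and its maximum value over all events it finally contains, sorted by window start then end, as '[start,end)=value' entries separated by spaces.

[2,8)=6 [9,18)=9 [19,23)=9 [23,26)=5

i=0 t=3 v=4: → [3,6); WM=−∞
i=1 t=5 v=6: → [3,8); WM=2
i=2 t=2 v=6: → [2,8); WM=2
i=3 t=9 v=9: → [9,12); WM=6
i=4 t=10 v=4: → [9,13); WM=6
i=5 t=11 v=3: → [9,14); WM=8
i=6 t=14 v=1: → [14,17); WM=8
i=7 t=3 v=8: DROP (t<8-2); WM=11
i=8 t=14 v=9: → [14,17); WM=11
i=9 t=15 v=5: → [14,18); WM=12
i=10 t=12 v=6: → [9,18); WM=12
i=11 t=15 v=8: → [9,18); WM=12
i=12 t=19 v=4: → [19,22); WM=12
i=13 t=19 v=6: → [19,22); WM=16
i=14 t=19 v=9: → [19,22); WM=16
i=15 t=15 v=1: → [9,18); WM=16
i=16 t=20 v=5: → [19,23); WM=16
i=17 t=23 v=1: → [23,26); WM=20
i=18 t=17 v=4: DROP (t<20-2); WM=20
i=19 t=23 v=5: → [23,26); WM=20
i=20 t=23 v=3: → [23,26); WM=20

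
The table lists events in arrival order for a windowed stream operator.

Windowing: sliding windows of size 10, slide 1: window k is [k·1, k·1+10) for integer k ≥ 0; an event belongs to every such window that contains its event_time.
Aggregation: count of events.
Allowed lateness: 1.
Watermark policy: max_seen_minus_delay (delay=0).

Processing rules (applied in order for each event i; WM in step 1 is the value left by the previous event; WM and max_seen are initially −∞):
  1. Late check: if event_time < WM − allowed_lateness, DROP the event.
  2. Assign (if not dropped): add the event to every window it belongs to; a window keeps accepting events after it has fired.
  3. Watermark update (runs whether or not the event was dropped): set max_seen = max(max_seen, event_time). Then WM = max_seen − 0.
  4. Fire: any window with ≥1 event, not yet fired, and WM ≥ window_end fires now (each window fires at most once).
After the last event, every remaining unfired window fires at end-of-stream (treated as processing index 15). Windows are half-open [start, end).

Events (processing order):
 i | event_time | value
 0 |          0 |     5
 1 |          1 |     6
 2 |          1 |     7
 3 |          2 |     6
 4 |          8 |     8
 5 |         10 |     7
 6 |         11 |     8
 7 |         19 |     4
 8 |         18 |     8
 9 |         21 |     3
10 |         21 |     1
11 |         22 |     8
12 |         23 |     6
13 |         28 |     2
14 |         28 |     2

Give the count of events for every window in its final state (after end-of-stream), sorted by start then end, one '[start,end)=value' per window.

i=0 t=0 v=5: → [0,10); WM=0
i=1 t=1 v=6: → [1,11),[0,10); WM=1
i=2 t=1 v=7: → [1,11),[0,10); WM=1
i=3 t=2 v=6: → [2,12),[1,11),[0,10); WM=2
i=4 t=8 v=8: → [8,18),[7,17),[6,16),[5,15),[4,14),[3,13),[2,12),[1,11),[0,10); WM=8
i=5 t=10 v=7: → [10,20),[9,19),[8,18),[7,17),[6,16),[5,15),[4,14),[3,13),[2,12),[1,11); WM=10; [0,10) fires=5
i=6 t=11 v=8: → [11,21),[10,20),[9,19),[8,18),[7,17),[6,16),[5,15),[4,14),[3,13),[2,12); WM=11; [1,11) fires=5
i=7 t=19 v=4: → [19,29),[18,28),[17,27),[16,26),[15,25),[14,24),[13,23),[12,22),[11,21),[10,20); WM=19; [2,12) fires=4 [3,13) fires=3 [4,14) fires=3 [5,15) fires=3 [6,16) fires=3 [7,17) fires=3 [8,18) fires=3 [9,19) fires=2
i=8 t=18 v=8: → [18,28),[17,27),[16,26),[15,25),[14,24),[13,23),[12,22),[11,21),[10,20),[9,19); WM=19
i=9 t=21 v=3: → [21,31),[20,30),[19,29),[18,28),[17,27),[16,26),[15,25),[14,24),[13,23),[12,22); WM=21; [10,20) fires=4 [11,21) fires=3
i=10 t=21 v=1: → [21,31),[20,30),[19,29),[18,28),[17,27),[16,26),[15,25),[14,24),[13,23),[12,22); WM=21
i=11 t=22 v=8: → [22,32),[21,31),[20,30),[19,29),[18,28),[17,27),[16,26),[15,25),[14,24),[13,23); WM=22; [12,22) fires=4
i=12 t=23 v=6: → [23,33),[22,32),[21,31),[20,30),[19,29),[18,28),[17,27),[16,26),[15,25),[14,24); WM=23; [13,23) fires=5
i=13 t=28 v=2: → [28,38),[27,37),[26,36),[25,35),[24,34),[23,33),[22,32),[21,31),[20,30),[19,29); WM=28; [14,24) fires=6 [15,25) fires=6 [16,26) fires=6 [17,27) fires=6 [18,28) fires=6
i=14 t=28 v=2: → [28,38),[27,37),[26,36),[25,35),[24,34),[23,33),[22,32),[21,31),[20,30),[19,29); WM=28

[0,10)=5 [1,11)=5 [2,12)=4 [3,13)=3 [4,14)=3 [5,15)=3 [6,16)=3 [7,17)=3 [8,18)=3 [9,19)=3 [10,20)=4 [11,21)=3 [12,22)=4 [13,23)=5 [14,24)=6 [15,25)=6 [16,26)=6 [17,27)=6 [18,28)=6 [19,29)=7 [20,30)=6 [21,31)=6 [22,32)=4 [23,33)=3 [24,34)=2 [25,35)=2 [26,36)=2 [27,37)=2 [28,38)=2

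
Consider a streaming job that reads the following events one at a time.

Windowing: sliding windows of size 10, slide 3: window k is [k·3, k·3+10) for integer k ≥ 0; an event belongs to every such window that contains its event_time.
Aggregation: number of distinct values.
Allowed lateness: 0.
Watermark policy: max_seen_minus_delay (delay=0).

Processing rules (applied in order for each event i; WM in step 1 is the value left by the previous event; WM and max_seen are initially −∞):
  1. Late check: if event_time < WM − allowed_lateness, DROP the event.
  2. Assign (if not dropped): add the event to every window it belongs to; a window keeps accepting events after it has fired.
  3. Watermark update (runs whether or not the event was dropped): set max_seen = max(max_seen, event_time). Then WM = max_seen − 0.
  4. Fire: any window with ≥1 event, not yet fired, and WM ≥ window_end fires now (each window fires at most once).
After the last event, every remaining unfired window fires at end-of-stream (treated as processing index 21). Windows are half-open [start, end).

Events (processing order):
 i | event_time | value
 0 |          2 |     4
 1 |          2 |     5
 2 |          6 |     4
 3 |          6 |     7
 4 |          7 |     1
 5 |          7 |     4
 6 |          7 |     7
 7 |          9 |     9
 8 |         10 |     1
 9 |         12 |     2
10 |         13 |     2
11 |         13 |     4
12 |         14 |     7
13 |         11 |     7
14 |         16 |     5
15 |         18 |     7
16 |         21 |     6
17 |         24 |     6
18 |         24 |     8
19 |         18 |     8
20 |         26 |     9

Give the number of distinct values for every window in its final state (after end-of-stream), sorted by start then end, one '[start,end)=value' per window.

[0,10)=5 [3,13)=5 [6,16)=5 [9,19)=6 [12,22)=5 [15,25)=4 [18,28)=4 [21,31)=3 [24,34)=3

i=0 t=2 v=4: → [0,10); WM=2
i=1 t=2 v=5: → [0,10); WM=2
i=2 t=6 v=4: → [6,16),[3,13),[0,10); WM=6
i=3 t=6 v=7: → [6,16),[3,13),[0,10); WM=6
i=4 t=7 v=1: → [6,16),[3,13),[0,10); WM=7
i=5 t=7 v=4: → [6,16),[3,13),[0,10); WM=7
i=6 t=7 v=7: → [6,16),[3,13),[0,10); WM=7
i=7 t=9 v=9: → [9,19),[6,16),[3,13),[0,10); WM=9
i=8 t=10 v=1: → [9,19),[6,16),[3,13); WM=10; [0,10) fires=5
i=9 t=12 v=2: → [12,22),[9,19),[6,16),[3,13); WM=12
i=10 t=13 v=2: → [12,22),[9,19),[6,16); WM=13; [3,13) fires=5
i=11 t=13 v=4: → [12,22),[9,19),[6,16); WM=13
i=12 t=14 v=7: → [12,22),[9,19),[6,16); WM=14
i=13 t=11 v=7: DROP (t<14-0); WM=14
i=14 t=16 v=5: → [15,25),[12,22),[9,19); WM=16; [6,16) fires=5
i=15 t=18 v=7: → [18,28),[15,25),[12,22),[9,19); WM=18
i=16 t=21 v=6: → [21,31),[18,28),[15,25),[12,22); WM=21; [9,19) fires=6
i=17 t=24 v=6: → [24,34),[21,31),[18,28),[15,25); WM=24; [12,22) fires=5
i=18 t=24 v=8: → [24,34),[21,31),[18,28),[15,25); WM=24
i=19 t=18 v=8: DROP (t<24-0); WM=24
i=20 t=26 v=9: → [24,34),[21,31),[18,28); WM=26; [15,25) fires=4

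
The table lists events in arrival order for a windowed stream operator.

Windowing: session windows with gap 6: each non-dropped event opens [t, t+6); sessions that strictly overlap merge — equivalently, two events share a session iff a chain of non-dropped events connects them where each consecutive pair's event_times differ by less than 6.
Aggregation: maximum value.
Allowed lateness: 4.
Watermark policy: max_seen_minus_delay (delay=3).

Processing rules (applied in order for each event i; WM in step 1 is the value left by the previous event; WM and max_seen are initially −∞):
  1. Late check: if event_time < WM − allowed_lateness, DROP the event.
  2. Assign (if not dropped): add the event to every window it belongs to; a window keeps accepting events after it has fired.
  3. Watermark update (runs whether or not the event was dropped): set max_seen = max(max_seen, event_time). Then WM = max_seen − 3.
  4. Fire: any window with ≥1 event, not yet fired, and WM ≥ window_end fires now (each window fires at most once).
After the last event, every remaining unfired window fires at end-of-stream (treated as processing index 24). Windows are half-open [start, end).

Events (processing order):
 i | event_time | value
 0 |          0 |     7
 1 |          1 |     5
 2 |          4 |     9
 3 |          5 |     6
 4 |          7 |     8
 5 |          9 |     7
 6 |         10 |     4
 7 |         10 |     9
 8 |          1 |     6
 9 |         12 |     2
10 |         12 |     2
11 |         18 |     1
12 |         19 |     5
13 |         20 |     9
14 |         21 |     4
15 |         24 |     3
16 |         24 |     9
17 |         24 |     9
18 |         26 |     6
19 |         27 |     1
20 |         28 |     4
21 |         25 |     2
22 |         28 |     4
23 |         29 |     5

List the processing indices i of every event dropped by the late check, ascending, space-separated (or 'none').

i=0 t=0 v=7: → [0,6); WM=-3
i=1 t=1 v=5: → [0,7); WM=-2
i=2 t=4 v=9: → [0,10); WM=1
i=3 t=5 v=6: → [0,11); WM=2
i=4 t=7 v=8: → [0,13); WM=4
i=5 t=9 v=7: → [0,15); WM=6
i=6 t=10 v=4: → [0,16); WM=7
i=7 t=10 v=9: → [0,16); WM=7
i=8 t=1 v=6: DROP (t<7-4); WM=7
i=9 t=12 v=2: → [0,18); WM=9
i=10 t=12 v=2: → [0,18); WM=9
i=11 t=18 v=1: → [18,24); WM=15
i=12 t=19 v=5: → [18,25); WM=16
i=13 t=20 v=9: → [18,26); WM=17
i=14 t=21 v=4: → [18,27); WM=18
i=15 t=24 v=3: → [18,30); WM=21
i=16 t=24 v=9: → [18,30); WM=21
i=17 t=24 v=9: → [18,30); WM=21
i=18 t=26 v=6: → [18,32); WM=23
i=19 t=27 v=1: → [18,33); WM=24
i=20 t=28 v=4: → [18,34); WM=25
i=21 t=25 v=2: → [18,34); WM=25
i=22 t=28 v=4: → [18,34); WM=25
i=23 t=29 v=5: → [18,35); WM=26

8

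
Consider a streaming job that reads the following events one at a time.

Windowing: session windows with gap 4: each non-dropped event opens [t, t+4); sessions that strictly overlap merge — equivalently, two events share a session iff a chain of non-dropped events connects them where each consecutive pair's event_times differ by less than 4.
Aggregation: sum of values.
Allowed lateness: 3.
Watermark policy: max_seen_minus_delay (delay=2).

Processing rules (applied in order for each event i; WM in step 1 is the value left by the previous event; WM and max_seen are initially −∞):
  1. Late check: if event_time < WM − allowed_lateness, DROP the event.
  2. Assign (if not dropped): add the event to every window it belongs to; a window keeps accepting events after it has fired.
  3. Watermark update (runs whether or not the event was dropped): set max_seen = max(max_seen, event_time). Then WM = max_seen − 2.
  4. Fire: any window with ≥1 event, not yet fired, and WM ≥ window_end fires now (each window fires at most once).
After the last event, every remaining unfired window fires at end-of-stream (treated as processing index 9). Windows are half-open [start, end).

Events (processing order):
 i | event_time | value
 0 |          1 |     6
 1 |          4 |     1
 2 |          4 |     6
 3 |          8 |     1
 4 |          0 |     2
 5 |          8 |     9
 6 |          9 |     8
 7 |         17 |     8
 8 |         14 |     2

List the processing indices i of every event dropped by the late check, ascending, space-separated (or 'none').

4

i=0 t=1 v=6: → [1,5); WM=-1
i=1 t=4 v=1: → [1,8); WM=2
i=2 t=4 v=6: → [1,8); WM=2
i=3 t=8 v=1: → [8,12); WM=6
i=4 t=0 v=2: DROP (t<6-3); WM=6
i=5 t=8 v=9: → [8,12); WM=6
i=6 t=9 v=8: → [8,13); WM=7
i=7 t=17 v=8: → [17,21); WM=15
i=8 t=14 v=2: → [14,21); WM=15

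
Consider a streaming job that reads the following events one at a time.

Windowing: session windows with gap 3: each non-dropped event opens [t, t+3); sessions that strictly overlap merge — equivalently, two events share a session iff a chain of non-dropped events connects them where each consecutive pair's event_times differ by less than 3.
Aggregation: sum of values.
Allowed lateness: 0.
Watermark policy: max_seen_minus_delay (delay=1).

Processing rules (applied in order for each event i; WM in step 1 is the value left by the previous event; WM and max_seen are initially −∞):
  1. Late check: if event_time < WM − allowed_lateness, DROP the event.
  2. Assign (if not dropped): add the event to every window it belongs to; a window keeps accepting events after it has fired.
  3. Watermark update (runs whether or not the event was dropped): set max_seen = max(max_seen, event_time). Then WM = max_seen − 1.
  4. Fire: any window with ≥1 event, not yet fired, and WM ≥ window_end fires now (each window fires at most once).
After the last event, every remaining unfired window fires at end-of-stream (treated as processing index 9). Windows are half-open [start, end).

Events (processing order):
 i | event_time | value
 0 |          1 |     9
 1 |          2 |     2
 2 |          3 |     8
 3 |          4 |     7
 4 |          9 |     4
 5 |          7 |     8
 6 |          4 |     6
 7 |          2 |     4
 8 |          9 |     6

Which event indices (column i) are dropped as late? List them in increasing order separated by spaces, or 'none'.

5 6 7

i=0 t=1 v=9: → [1,4); WM=0
i=1 t=2 v=2: → [1,5); WM=1
i=2 t=3 v=8: → [1,6); WM=2
i=3 t=4 v=7: → [1,7); WM=3
i=4 t=9 v=4: → [9,12); WM=8
i=5 t=7 v=8: DROP (t<8-0); WM=8
i=6 t=4 v=6: DROP (t<8-0); WM=8
i=7 t=2 v=4: DROP (t<8-0); WM=8
i=8 t=9 v=6: → [9,12); WM=8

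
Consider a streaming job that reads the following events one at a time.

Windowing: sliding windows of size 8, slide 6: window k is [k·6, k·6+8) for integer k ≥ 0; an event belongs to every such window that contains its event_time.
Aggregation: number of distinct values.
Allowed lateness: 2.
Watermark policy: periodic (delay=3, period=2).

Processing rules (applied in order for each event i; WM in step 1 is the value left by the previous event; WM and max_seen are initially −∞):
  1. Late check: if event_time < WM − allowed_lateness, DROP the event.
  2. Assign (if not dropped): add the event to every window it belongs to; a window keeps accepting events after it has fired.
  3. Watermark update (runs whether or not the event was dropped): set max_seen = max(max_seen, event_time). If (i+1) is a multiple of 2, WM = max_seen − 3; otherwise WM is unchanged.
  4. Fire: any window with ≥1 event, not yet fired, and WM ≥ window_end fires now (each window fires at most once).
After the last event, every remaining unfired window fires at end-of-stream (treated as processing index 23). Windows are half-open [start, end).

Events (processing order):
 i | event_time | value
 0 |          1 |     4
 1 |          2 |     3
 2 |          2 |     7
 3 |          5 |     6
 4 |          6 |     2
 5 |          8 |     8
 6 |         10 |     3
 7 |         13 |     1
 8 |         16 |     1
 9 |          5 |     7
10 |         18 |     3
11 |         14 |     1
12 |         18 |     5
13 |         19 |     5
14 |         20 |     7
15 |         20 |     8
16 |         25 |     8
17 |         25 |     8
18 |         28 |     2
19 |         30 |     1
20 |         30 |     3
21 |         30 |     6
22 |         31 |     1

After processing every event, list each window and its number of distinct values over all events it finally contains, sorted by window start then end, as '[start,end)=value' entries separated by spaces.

i=0 t=1 v=4: → [0,8); WM=−∞
i=1 t=2 v=3: → [0,8); WM=-1
i=2 t=2 v=7: → [0,8); WM=-1
i=3 t=5 v=6: → [0,8); WM=2
i=4 t=6 v=2: → [6,14),[0,8); WM=2
i=5 t=8 v=8: → [6,14); WM=5
i=6 t=10 v=3: → [6,14); WM=5
i=7 t=13 v=1: → [12,20),[6,14); WM=10; [0,8) fires=5
i=8 t=16 v=1: → [12,20); WM=10
i=9 t=5 v=7: DROP (t<10-2); WM=13
i=10 t=18 v=3: → [18,26),[12,20); WM=13
i=11 t=14 v=1: → [12,20); WM=15; [6,14) fires=4
i=12 t=18 v=5: → [18,26),[12,20); WM=15
i=13 t=19 v=5: → [18,26),[12,20); WM=16
i=14 t=20 v=7: → [18,26); WM=16
i=15 t=20 v=8: → [18,26); WM=17
i=16 t=25 v=8: → [24,32),[18,26); WM=17
i=17 t=25 v=8: → [24,32),[18,26); WM=22; [12,20) fires=3
i=18 t=28 v=2: → [24,32); WM=22
i=19 t=30 v=1: → [30,38),[24,32); WM=27; [18,26) fires=4
i=20 t=30 v=3: → [30,38),[24,32); WM=27
i=21 t=30 v=6: → [30,38),[24,32); WM=27
i=22 t=31 v=1: → [30,38),[24,32); WM=27

[0,8)=5 [6,14)=4 [12,20)=3 [18,26)=4 [24,32)=5 [30,38)=3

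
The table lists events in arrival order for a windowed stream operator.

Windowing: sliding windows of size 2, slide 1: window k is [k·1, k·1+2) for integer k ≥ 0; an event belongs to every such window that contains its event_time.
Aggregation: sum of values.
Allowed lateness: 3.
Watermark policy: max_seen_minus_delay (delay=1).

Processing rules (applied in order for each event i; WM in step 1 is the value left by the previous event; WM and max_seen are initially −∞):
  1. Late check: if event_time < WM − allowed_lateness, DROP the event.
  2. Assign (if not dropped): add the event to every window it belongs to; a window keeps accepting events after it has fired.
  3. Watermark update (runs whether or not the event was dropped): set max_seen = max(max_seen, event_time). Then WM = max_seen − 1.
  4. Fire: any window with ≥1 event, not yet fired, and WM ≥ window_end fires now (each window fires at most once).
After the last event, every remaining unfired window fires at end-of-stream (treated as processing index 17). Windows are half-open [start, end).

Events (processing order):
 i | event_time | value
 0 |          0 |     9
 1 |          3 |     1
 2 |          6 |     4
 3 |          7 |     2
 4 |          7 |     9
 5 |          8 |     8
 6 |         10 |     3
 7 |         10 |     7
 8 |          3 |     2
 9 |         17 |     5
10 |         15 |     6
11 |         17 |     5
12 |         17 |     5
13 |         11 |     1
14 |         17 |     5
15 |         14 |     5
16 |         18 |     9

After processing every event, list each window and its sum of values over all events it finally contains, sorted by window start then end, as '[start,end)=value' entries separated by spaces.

[0,2)=9 [2,4)=1 [3,5)=1 [5,7)=4 [6,8)=15 [7,9)=19 [8,10)=8 [9,11)=10 [10,12)=10 [13,15)=5 [14,16)=11 [15,17)=6 [16,18)=20 [17,19)=29 [18,20)=9

i=0 t=0 v=9: → [0,2); WM=-1
i=1 t=3 v=1: → [3,5),[2,4); WM=2; [0,2) fires=9
i=2 t=6 v=4: → [6,8),[5,7); WM=5; [2,4) fires=1 [3,5) fires=1
i=3 t=7 v=2: → [7,9),[6,8); WM=6
i=4 t=7 v=9: → [7,9),[6,8); WM=6
i=5 t=8 v=8: → [8,10),[7,9); WM=7; [5,7) fires=4
i=6 t=10 v=3: → [10,12),[9,11); WM=9; [6,8) fires=15 [7,9) fires=19
i=7 t=10 v=7: → [10,12),[9,11); WM=9
i=8 t=3 v=2: DROP (t<9-3); WM=9
i=9 t=17 v=5: → [17,19),[16,18); WM=16; [8,10) fires=8 [9,11) fires=10 [10,12) fires=10
i=10 t=15 v=6: → [15,17),[14,16); WM=16; [14,16) fires=6
i=11 t=17 v=5: → [17,19),[16,18); WM=16
i=12 t=17 v=5: → [17,19),[16,18); WM=16
i=13 t=11 v=1: DROP (t<16-3); WM=16
i=14 t=17 v=5: → [17,19),[16,18); WM=16
i=15 t=14 v=5: → [14,16),[13,15); WM=16; [13,15) fires=5
i=16 t=18 v=9: → [18,20),[17,19); WM=17; [15,17) fires=6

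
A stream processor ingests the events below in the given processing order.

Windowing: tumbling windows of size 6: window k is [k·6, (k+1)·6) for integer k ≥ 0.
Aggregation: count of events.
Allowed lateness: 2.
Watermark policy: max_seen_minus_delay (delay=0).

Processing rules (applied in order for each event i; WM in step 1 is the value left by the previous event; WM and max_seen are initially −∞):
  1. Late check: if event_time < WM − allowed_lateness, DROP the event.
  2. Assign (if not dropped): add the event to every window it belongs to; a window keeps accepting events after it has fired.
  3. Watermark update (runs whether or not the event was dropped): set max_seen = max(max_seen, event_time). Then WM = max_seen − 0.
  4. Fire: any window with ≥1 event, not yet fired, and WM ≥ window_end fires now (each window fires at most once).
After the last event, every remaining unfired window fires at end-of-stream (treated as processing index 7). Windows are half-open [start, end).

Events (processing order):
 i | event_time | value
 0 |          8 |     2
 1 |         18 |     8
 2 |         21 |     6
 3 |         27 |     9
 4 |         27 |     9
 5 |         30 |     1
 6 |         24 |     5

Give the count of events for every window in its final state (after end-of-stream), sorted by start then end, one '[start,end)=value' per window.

i=0 t=8 v=2: → [6,12); WM=8
i=1 t=18 v=8: → [18,24); WM=18; [6,12) fires=1
i=2 t=21 v=6: → [18,24); WM=21
i=3 t=27 v=9: → [24,30); WM=27; [18,24) fires=2
i=4 t=27 v=9: → [24,30); WM=27
i=5 t=30 v=1: → [30,36); WM=30; [24,30) fires=2
i=6 t=24 v=5: DROP (t<30-2); WM=30

[6,12)=1 [18,24)=2 [24,30)=2 [30,36)=1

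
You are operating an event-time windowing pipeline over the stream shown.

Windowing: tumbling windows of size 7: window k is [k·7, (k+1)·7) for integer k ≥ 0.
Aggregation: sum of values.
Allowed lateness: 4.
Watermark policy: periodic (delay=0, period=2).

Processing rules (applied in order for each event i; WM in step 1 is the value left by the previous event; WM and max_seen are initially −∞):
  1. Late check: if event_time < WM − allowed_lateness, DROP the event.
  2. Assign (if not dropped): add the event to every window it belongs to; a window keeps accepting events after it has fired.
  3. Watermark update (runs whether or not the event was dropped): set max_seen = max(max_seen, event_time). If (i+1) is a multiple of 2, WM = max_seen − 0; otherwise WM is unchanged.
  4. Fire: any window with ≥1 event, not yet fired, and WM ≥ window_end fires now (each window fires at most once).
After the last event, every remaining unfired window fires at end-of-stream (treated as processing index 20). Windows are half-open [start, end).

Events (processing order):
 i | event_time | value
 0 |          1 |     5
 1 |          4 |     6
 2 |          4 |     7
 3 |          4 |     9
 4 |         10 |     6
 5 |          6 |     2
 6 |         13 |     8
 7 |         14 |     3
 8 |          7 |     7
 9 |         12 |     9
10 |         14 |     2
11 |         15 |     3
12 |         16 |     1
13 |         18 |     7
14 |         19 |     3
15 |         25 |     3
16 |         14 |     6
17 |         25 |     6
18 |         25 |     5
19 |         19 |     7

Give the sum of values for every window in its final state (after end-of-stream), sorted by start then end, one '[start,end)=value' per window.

[0,7)=29 [7,14)=23 [14,21)=19 [21,28)=14

i=0 t=1 v=5: → [0,7); WM=−∞
i=1 t=4 v=6: → [0,7); WM=4
i=2 t=4 v=7: → [0,7); WM=4
i=3 t=4 v=9: → [0,7); WM=4
i=4 t=10 v=6: → [7,14); WM=4
i=5 t=6 v=2: → [0,7); WM=10; [0,7) fires=29
i=6 t=13 v=8: → [7,14); WM=10
i=7 t=14 v=3: → [14,21); WM=14; [7,14) fires=14
i=8 t=7 v=7: DROP (t<14-4); WM=14
i=9 t=12 v=9: → [7,14); WM=14
i=10 t=14 v=2: → [14,21); WM=14
i=11 t=15 v=3: → [14,21); WM=15
i=12 t=16 v=1: → [14,21); WM=15
i=13 t=18 v=7: → [14,21); WM=18
i=14 t=19 v=3: → [14,21); WM=18
i=15 t=25 v=3: → [21,28); WM=25; [14,21) fires=19
i=16 t=14 v=6: DROP (t<25-4); WM=25
i=17 t=25 v=6: → [21,28); WM=25
i=18 t=25 v=5: → [21,28); WM=25
i=19 t=19 v=7: DROP (t<25-4); WM=25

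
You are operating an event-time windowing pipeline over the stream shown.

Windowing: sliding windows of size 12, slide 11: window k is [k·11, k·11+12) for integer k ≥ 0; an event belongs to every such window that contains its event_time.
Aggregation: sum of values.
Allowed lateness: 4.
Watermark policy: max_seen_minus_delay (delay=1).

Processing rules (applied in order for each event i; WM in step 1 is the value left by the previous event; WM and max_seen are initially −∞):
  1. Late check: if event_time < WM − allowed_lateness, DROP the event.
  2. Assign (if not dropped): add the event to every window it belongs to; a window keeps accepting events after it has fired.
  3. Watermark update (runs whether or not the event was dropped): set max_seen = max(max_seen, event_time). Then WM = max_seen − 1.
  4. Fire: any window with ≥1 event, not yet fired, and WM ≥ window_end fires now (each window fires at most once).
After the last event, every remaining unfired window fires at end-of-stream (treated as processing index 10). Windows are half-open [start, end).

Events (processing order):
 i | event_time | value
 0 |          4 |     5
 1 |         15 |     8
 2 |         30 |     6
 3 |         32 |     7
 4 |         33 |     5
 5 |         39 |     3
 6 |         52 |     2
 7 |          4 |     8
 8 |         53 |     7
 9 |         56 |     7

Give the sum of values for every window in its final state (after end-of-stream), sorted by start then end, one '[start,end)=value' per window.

i=0 t=4 v=5: → [0,12); WM=3
i=1 t=15 v=8: → [11,23); WM=14; [0,12) fires=5
i=2 t=30 v=6: → [22,34); WM=29; [11,23) fires=8
i=3 t=32 v=7: → [22,34); WM=31
i=4 t=33 v=5: → [33,45),[22,34); WM=32
i=5 t=39 v=3: → [33,45); WM=38; [22,34) fires=18
i=6 t=52 v=2: → [44,56); WM=51; [33,45) fires=8
i=7 t=4 v=8: DROP (t<51-4); WM=51
i=8 t=53 v=7: → [44,56); WM=52
i=9 t=56 v=7: → [55,67); WM=55

[0,12)=5 [11,23)=8 [22,34)=18 [33,45)=8 [44,56)=9 [55,67)=7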